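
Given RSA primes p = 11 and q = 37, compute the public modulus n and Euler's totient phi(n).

Step 1: n = p * q = 11 * 37 = 407.
Step 2: phi(n) = (p-1)(q-1) = 10 * 36 = 360.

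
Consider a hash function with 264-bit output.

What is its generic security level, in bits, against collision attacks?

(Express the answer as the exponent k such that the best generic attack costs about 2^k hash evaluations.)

Step 1: The hash has a 264-bit output.
Step 2: Collision resistance means it should be infeasible to find any x != y with h(x) = h(y).
By the birthday bound, a generic collision search succeeds after about sqrt(2^264) = 2^(264/2) = 2^132 evaluations.
Step 3: Security level = 132 bits.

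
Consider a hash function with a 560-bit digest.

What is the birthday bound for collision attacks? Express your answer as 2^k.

Step 1: The birthday paradox gives collision probability ~50% after sqrt(2^n) = 2^(n/2) hashes.
Step 2: For 560-bit output: 2^(560/2) = 2^280.
Step 3: Approximately 2^280 hash computations needed.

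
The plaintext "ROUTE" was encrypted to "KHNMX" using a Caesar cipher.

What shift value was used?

Step 1: Compare first letters: R (position 17) -> K (position 10).
Step 2: Shift = (10 - 17) mod 26 = 19.
The shift value is 19.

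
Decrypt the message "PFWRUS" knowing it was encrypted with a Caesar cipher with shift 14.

Step 1: Reverse the shift by subtracting 14 from each letter position.
  P (position 15) -> position (15-14) mod 26 = 1 -> B
  F (position 5) -> position (5-14) mod 26 = 17 -> R
  W (position 22) -> position (22-14) mod 26 = 8 -> I
  R (position 17) -> position (17-14) mod 26 = 3 -> D
  U (position 20) -> position (20-14) mod 26 = 6 -> G
  S (position 18) -> position (18-14) mod 26 = 4 -> E
Decrypted message: BRIDGE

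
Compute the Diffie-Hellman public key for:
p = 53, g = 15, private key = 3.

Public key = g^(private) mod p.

Step 1: A = g^a mod p = 15^3 mod 53.
  15^1 mod 53 = 15
  15^2 mod 53 = (15 * 15) mod 53 = 13
  15^3 mod 53 = (13 * 15) mod 53 = 36
Result: A = 36.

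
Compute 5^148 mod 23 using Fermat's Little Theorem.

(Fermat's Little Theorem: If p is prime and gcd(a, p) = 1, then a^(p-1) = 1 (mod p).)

Step 1: Since 23 is prime, by Fermat's Little Theorem: 5^22 = 1 (mod 23).
Step 2: Reduce exponent: 148 mod 22 = 16.
Step 3: So 5^148 = 5^16 (mod 23).
Step 4: 5^16 mod 23 = 3.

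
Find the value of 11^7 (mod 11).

Step 1: Compute 11^7 mod 11 step by step, reducing modulo 11 at each step.
  11^1 mod 11 = 0
  11^2 mod 11 = (0 * 11) mod 11 = 0
  11^3 mod 11 = (0 * 11) mod 11 = 0
  11^4 mod 11 = (0 * 11) mod 11 = 0
  11^5 mod 11 = (0 * 11) mod 11 = 0
  11^6 mod 11 = (0 * 11) mod 11 = 0
  11^7 mod 11 = (0 * 11) mod 11 = 0
Step 2: Result = 0.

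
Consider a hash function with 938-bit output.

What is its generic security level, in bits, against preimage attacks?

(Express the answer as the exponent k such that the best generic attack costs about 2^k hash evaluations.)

Step 1: The hash has a 938-bit output.
Step 2: Preimage resistance means: given a digest h(x), it should be infeasible to find any input that hashes to it.
With a 938-bit output there are 2^938 possible digests, so a generic brute-force preimage search costs about 2^938 evaluations.
Step 3: Security level = 938 bits.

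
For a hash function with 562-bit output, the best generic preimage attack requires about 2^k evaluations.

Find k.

Step 1: The hash has a 562-bit output.
Step 2: Preimage resistance means: given a digest h(x), it should be infeasible to find any input that hashes to it.
With a 562-bit output there are 2^562 possible digests, so a generic brute-force preimage search costs about 2^562 evaluations.
Step 3: Security level = 562 bits.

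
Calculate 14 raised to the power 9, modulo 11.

Step 1: Compute 14^9 mod 11 step by step, reducing modulo 11 at each step.
  14^1 mod 11 = 3
  14^2 mod 11 = (3 * 14) mod 11 = 9
  14^3 mod 11 = (9 * 14) mod 11 = 5
  14^4 mod 11 = (5 * 14) mod 11 = 4
  14^5 mod 11 = (4 * 14) mod 11 = 1
  14^6 mod 11 = (1 * 14) mod 11 = 3
  14^7 mod 11 = (3 * 14) mod 11 = 9
  14^8 mod 11 = (9 * 14) mod 11 = 5
  14^9 mod 11 = (5 * 14) mod 11 = 4
Step 2: Result = 4.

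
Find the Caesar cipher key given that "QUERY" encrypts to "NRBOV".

Step 1: Compare first letters: Q (position 16) -> N (position 13).
Step 2: Shift = (13 - 16) mod 26 = 23.
The shift value is 23.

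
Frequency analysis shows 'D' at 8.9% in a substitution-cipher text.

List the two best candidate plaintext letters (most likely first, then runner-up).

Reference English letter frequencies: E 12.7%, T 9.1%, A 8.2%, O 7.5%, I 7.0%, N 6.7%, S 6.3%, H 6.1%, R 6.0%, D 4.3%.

Step 1: Observed frequency of 'D' is 8.9%.
Step 2: Compute distances to each reference frequency and sort:
  T (9.1%): difference = 0.2% <-- BEST
  A (8.2%): difference = 0.7% <-- RUNNER-UP
  O (7.5%): difference = 1.4%
  I (7.0%): difference = 1.9%
  N (6.7%): difference = 2.2%
Step 3: Most likely is 'T' (9.1%, diff 0.2%); second most likely is 'A' (8.2%, diff 0.7%).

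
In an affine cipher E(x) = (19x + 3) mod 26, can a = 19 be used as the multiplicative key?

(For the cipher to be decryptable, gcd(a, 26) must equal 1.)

Step 1: Compute gcd(19, 26).
Step 2: gcd(19, 26) = 1.
Since gcd = 1, 19 is coprime with 26, so it is a valid key.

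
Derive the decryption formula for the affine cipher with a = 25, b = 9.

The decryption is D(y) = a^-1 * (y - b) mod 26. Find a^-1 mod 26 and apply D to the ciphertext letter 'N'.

Step 1: Find a^-1, the modular inverse of 25 mod 26.
Step 2: We need 25 * a^-1 = 1 (mod 26).
Step 3: 25 * 25 = 625 = 24 * 26 + 1, so a^-1 = 25.
Step 4: D(y) = 25(y - 9) mod 26.
Step 5: Apply to 'N' (y = 13): D(13) = 25 * (13 - 9) mod 26 = 25 * 4 mod 26 = 22 -> 'W'.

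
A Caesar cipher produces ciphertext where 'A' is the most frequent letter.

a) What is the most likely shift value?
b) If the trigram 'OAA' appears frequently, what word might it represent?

Step 1: In English, 'E' is the most frequent letter (12.7%).
Step 2: The most frequent ciphertext letter is 'A' (position 0).
Step 3: Shift = (0 - 4) mod 26 = 22.
Step 4: Decrypt 'OAA' by shifting back 22:
  O -> S
  A -> E
  A -> E
Step 5: 'OAA' decrypts to 'SEE'.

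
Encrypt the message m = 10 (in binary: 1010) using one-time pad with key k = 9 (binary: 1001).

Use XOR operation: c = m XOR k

Step 1: Write out the XOR operation bit by bit:
  Message: 1010
  Key:     1001
  XOR:     0011
Step 2: Convert to decimal: 0011 = 3.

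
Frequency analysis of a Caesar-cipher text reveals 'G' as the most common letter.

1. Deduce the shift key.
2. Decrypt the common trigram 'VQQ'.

Step 1: In English, 'E' is the most frequent letter (12.7%).
Step 2: The most frequent ciphertext letter is 'G' (position 6).
Step 3: Shift = (6 - 4) mod 26 = 2.
Step 4: Decrypt 'VQQ' by shifting back 2:
  V -> T
  Q -> O
  Q -> O
Step 5: 'VQQ' decrypts to 'TOO'.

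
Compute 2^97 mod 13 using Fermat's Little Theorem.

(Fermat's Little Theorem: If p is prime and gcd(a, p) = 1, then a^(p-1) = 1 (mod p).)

Step 1: Since 13 is prime, by Fermat's Little Theorem: 2^12 = 1 (mod 13).
Step 2: Reduce exponent: 97 mod 12 = 1.
Step 3: So 2^97 = 2^1 (mod 13).
Step 4: 2^1 mod 13 = 2.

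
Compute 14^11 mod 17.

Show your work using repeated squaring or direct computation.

Step 1: Compute 14^11 mod 17 step by step, reducing modulo 17 at each step.
  14^1 mod 17 = 14
  14^2 mod 17 = (14 * 14) mod 17 = 9
  14^3 mod 17 = (9 * 14) mod 17 = 7
  14^4 mod 17 = (7 * 14) mod 17 = 13
  14^5 mod 17 = (13 * 14) mod 17 = 12
  14^6 mod 17 = (12 * 14) mod 17 = 15
  14^7 mod 17 = (15 * 14) mod 17 = 6
  14^8 mod 17 = (6 * 14) mod 17 = 16
  14^9 mod 17 = (16 * 14) mod 17 = 3
  14^10 mod 17 = (3 * 14) mod 17 = 8
  14^11 mod 17 = (8 * 14) mod 17 = 10
Step 2: Result = 10.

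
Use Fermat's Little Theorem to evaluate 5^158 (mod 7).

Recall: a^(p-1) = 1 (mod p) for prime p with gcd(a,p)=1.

Step 1: Since 7 is prime, by Fermat's Little Theorem: 5^6 = 1 (mod 7).
Step 2: Reduce exponent: 158 mod 6 = 2.
Step 3: So 5^158 = 5^2 (mod 7).
Step 4: 5^2 mod 7 = 4.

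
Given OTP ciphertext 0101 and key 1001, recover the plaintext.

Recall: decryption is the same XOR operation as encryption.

Step 1: XOR ciphertext with key:
  Ciphertext: 0101
  Key:        1001
  XOR:        1100
Step 2: Plaintext = 1100 = 12 in decimal.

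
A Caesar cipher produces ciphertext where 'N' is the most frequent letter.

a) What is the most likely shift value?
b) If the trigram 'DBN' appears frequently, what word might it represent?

Step 1: In English, 'E' is the most frequent letter (12.7%).
Step 2: The most frequent ciphertext letter is 'N' (position 13).
Step 3: Shift = (13 - 4) mod 26 = 9.
Step 4: Decrypt 'DBN' by shifting back 9:
  D -> U
  B -> S
  N -> E
Step 5: 'DBN' decrypts to 'USE'.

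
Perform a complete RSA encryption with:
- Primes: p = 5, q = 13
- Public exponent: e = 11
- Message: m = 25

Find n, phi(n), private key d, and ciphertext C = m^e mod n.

Step 1: n = 5 * 13 = 65.
Step 2: phi(n) = (5-1)(13-1) = 4 * 12 = 48.
Step 3: Find d = 11^(-1) mod 48 = 35.
  Verify: 11 * 35 = 385 = 1 (mod 48).
Step 4: C = 25^11 mod 65 = 25.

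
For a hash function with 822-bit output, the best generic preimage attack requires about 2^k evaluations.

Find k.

Step 1: The hash has a 822-bit output.
Step 2: Preimage resistance means: given a digest h(x), it should be infeasible to find any input that hashes to it.
With a 822-bit output there are 2^822 possible digests, so a generic brute-force preimage search costs about 2^822 evaluations.
Step 3: Security level = 822 bits.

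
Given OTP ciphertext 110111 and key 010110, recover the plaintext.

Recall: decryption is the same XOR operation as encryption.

Step 1: XOR ciphertext with key:
  Ciphertext: 110111
  Key:        010110
  XOR:        100001
Step 2: Plaintext = 100001 = 33 in decimal.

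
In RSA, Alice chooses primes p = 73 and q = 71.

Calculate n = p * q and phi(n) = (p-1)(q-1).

Step 1: n = p * q = 73 * 71 = 5183.
Step 2: phi(n) = (p-1)(q-1) = 72 * 70 = 5040.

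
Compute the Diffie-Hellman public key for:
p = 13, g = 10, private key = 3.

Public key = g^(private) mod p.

Step 1: A = g^a mod p = 10^3 mod 13.
  10^1 mod 13 = 10
  10^2 mod 13 = (10 * 10) mod 13 = 9
  10^3 mod 13 = (9 * 10) mod 13 = 12
Result: A = 12.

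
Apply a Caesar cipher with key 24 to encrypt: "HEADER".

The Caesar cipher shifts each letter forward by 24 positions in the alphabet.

Step 1: For each letter, shift forward by 24 positions (mod 26).
  H (position 7) -> position (7+24) mod 26 = 5 -> F
  E (position 4) -> position (4+24) mod 26 = 2 -> C
  A (position 0) -> position (0+24) mod 26 = 24 -> Y
  D (position 3) -> position (3+24) mod 26 = 1 -> B
  E (position 4) -> position (4+24) mod 26 = 2 -> C
  R (position 17) -> position (17+24) mod 26 = 15 -> P
Result: FCYBCP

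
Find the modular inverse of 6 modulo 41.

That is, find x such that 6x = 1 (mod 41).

Step 1: We need x such that 6 * x = 1 (mod 41).
Step 2: Using the extended Euclidean algorithm or trial:
  6 * 7 = 42 = 1 * 41 + 1.
Step 3: Since 42 mod 41 = 1, the inverse is x = 7.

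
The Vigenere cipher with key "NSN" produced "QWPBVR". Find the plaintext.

Step 1: Extend key: NSNNSN
Step 2: Decrypt each letter (c - k) mod 26:
  Q(16) - N(13) = (16-13) mod 26 = 3 = D
  W(22) - S(18) = (22-18) mod 26 = 4 = E
  P(15) - N(13) = (15-13) mod 26 = 2 = C
  B(1) - N(13) = (1-13) mod 26 = 14 = O
  V(21) - S(18) = (21-18) mod 26 = 3 = D
  R(17) - N(13) = (17-13) mod 26 = 4 = E
Plaintext: DECODE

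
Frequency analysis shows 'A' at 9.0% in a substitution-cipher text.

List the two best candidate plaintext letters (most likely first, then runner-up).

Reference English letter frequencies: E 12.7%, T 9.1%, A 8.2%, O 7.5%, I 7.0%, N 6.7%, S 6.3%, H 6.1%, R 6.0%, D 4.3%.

Step 1: Observed frequency of 'A' is 9.0%.
Step 2: Compute distances to each reference frequency and sort:
  T (9.1%): difference = 0.1% <-- BEST
  A (8.2%): difference = 0.8% <-- RUNNER-UP
  O (7.5%): difference = 1.5%
  I (7.0%): difference = 2.0%
  N (6.7%): difference = 2.3%
Step 3: Most likely is 'T' (9.1%, diff 0.1%); second most likely is 'A' (8.2%, diff 0.8%).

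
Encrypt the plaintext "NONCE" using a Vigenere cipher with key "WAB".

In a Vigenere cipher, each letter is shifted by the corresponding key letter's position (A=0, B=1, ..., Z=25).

Step 1: Repeat key to match plaintext length:
  Plaintext: NONCE
  Key:       WABWA
Step 2: Encrypt each letter:
  N(13) + W(22) = (13+22) mod 26 = 9 = J
  O(14) + A(0) = (14+0) mod 26 = 14 = O
  N(13) + B(1) = (13+1) mod 26 = 14 = O
  C(2) + W(22) = (2+22) mod 26 = 24 = Y
  E(4) + A(0) = (4+0) mod 26 = 4 = E
Ciphertext: JOOYE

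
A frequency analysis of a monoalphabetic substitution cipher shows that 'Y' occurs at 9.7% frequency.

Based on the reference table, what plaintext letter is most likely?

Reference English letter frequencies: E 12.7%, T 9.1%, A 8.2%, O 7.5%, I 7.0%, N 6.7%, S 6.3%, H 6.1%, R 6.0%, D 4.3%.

Step 1: The observed frequency is 9.7%.
Step 2: Compare with English frequencies:
  E: 12.7% (difference: 3.0%)
  T: 9.1% (difference: 0.6%) <-- closest
  A: 8.2% (difference: 1.5%)
  O: 7.5% (difference: 2.2%)
  I: 7.0% (difference: 2.7%)
  N: 6.7% (difference: 3.0%)
  S: 6.3% (difference: 3.4%)
  H: 6.1% (difference: 3.6%)
  R: 6.0% (difference: 3.7%)
  D: 4.3% (difference: 5.4%)
Step 3: 'Y' most likely represents 'T' (frequency 9.1%).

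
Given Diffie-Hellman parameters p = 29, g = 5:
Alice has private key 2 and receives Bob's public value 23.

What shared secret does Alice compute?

Step 1: s = B^a mod p = 23^2 mod 29.
  23^1 mod 29 = 23
  23^2 mod 29 = (23 * 23) mod 29 = 7
Result: shared secret = 7.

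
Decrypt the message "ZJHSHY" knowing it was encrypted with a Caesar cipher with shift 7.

Step 1: Reverse the shift by subtracting 7 from each letter position.
  Z (position 25) -> position (25-7) mod 26 = 18 -> S
  J (position 9) -> position (9-7) mod 26 = 2 -> C
  H (position 7) -> position (7-7) mod 26 = 0 -> A
  S (position 18) -> position (18-7) mod 26 = 11 -> L
  H (position 7) -> position (7-7) mod 26 = 0 -> A
  Y (position 24) -> position (24-7) mod 26 = 17 -> R
Decrypted message: SCALAR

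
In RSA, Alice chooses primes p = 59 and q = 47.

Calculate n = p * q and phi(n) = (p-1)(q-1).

Step 1: n = p * q = 59 * 47 = 2773.
Step 2: phi(n) = (p-1)(q-1) = 58 * 46 = 2668.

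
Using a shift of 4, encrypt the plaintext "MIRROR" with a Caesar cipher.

Step 1: For each letter, shift forward by 4 positions (mod 26).
  M (position 12) -> position (12+4) mod 26 = 16 -> Q
  I (position 8) -> position (8+4) mod 26 = 12 -> M
  R (position 17) -> position (17+4) mod 26 = 21 -> V
  R (position 17) -> position (17+4) mod 26 = 21 -> V
  O (position 14) -> position (14+4) mod 26 = 18 -> S
  R (position 17) -> position (17+4) mod 26 = 21 -> V
Result: QMVVSV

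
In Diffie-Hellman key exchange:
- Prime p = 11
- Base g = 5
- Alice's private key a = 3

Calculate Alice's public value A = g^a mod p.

Step 1: A = g^a mod p = 5^3 mod 11.
  5^1 mod 11 = 5
  5^2 mod 11 = (5 * 5) mod 11 = 3
  5^3 mod 11 = (3 * 5) mod 11 = 4
Result: A = 4.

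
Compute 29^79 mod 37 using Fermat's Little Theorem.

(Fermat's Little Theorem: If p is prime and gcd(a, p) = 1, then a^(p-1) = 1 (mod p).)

Step 1: Since 37 is prime, by Fermat's Little Theorem: 29^36 = 1 (mod 37).
Step 2: Reduce exponent: 79 mod 36 = 7.
Step 3: So 29^79 = 29^7 (mod 37).
Step 4: 29^7 mod 37 = 8.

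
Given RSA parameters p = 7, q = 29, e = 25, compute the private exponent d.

Step 1: n = 7 * 29 = 203.
Step 2: phi(n) = 6 * 28 = 168.
Step 3: Find d such that 25 * d = 1 (mod 168).
Step 4: d = 25^(-1) mod 168 = 121.
Verification: 25 * 121 = 3025 = 18 * 168 + 1.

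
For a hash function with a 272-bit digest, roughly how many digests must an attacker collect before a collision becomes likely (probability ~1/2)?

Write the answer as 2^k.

Step 1: The birthday paradox gives collision probability ~50% after sqrt(2^n) = 2^(n/2) hashes.
Step 2: For 272-bit output: 2^(272/2) = 2^136.
Step 3: Approximately 2^136 hash computations needed.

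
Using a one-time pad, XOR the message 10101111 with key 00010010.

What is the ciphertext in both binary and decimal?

Step 1: Write out the XOR operation bit by bit:
  Message: 10101111
  Key:     00010010
  XOR:     10111101
Step 2: Convert to decimal: 10111101 = 189.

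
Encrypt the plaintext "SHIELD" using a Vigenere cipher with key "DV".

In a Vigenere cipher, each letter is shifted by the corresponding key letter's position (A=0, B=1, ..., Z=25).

Step 1: Repeat key to match plaintext length:
  Plaintext: SHIELD
  Key:       DVDVDV
Step 2: Encrypt each letter:
  S(18) + D(3) = (18+3) mod 26 = 21 = V
  H(7) + V(21) = (7+21) mod 26 = 2 = C
  I(8) + D(3) = (8+3) mod 26 = 11 = L
  E(4) + V(21) = (4+21) mod 26 = 25 = Z
  L(11) + D(3) = (11+3) mod 26 = 14 = O
  D(3) + V(21) = (3+21) mod 26 = 24 = Y
Ciphertext: VCLZOY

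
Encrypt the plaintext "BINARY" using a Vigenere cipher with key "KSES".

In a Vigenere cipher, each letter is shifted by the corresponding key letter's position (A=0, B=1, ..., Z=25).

Step 1: Repeat key to match plaintext length:
  Plaintext: BINARY
  Key:       KSESKS
Step 2: Encrypt each letter:
  B(1) + K(10) = (1+10) mod 26 = 11 = L
  I(8) + S(18) = (8+18) mod 26 = 0 = A
  N(13) + E(4) = (13+4) mod 26 = 17 = R
  A(0) + S(18) = (0+18) mod 26 = 18 = S
  R(17) + K(10) = (17+10) mod 26 = 1 = B
  Y(24) + S(18) = (24+18) mod 26 = 16 = Q
Ciphertext: LARSBQ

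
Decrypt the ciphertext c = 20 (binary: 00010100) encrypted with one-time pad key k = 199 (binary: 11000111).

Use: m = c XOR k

Step 1: XOR ciphertext with key:
  Ciphertext: 00010100
  Key:        11000111
  XOR:        11010011
Step 2: Plaintext = 11010011 = 211 in decimal.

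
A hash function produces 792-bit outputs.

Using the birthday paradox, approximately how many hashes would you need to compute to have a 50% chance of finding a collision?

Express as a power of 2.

Step 1: The birthday paradox gives collision probability ~50% after sqrt(2^n) = 2^(n/2) hashes.
Step 2: For 792-bit output: 2^(792/2) = 2^396.
Step 3: Approximately 2^396 hash computations needed.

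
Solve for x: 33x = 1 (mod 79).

Step 1: We need x such that 33 * x = 1 (mod 79).
Step 2: Using the extended Euclidean algorithm or trial:
  33 * 12 = 396 = 5 * 79 + 1.
Step 3: Since 396 mod 79 = 1, the inverse is x = 12.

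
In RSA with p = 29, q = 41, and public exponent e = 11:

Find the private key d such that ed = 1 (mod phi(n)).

Step 1: n = 29 * 41 = 1189.
Step 2: phi(n) = 28 * 40 = 1120.
Step 3: Find d such that 11 * d = 1 (mod 1120).
Step 4: d = 11^(-1) mod 1120 = 611.
Verification: 11 * 611 = 6721 = 6 * 1120 + 1.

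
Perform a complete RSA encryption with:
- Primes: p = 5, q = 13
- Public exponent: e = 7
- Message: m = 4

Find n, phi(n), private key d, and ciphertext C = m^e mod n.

Step 1: n = 5 * 13 = 65.
Step 2: phi(n) = (5-1)(13-1) = 4 * 12 = 48.
Step 3: Find d = 7^(-1) mod 48 = 7.
  Verify: 7 * 7 = 49 = 1 (mod 48).
Step 4: C = 4^7 mod 65 = 4.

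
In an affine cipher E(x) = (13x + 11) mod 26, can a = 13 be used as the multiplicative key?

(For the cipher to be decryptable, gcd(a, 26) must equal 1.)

Step 1: Compute gcd(13, 26).
Step 2: gcd(13, 26) = 13.
Since gcd = 13 != 1, 13 shares a common factor with 26, so it cannot be used.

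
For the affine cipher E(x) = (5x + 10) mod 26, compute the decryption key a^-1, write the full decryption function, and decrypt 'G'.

Step 1: Find a^-1, the modular inverse of 5 mod 26.
Step 2: We need 5 * a^-1 = 1 (mod 26).
Step 3: 5 * 21 = 105 = 4 * 26 + 1, so a^-1 = 21.
Step 4: D(y) = 21(y - 10) mod 26.
Step 5: Apply to 'G' (y = 6): D(6) = 21 * (6 - 10) mod 26 = 21 * -4 mod 26 = 20 -> 'U'.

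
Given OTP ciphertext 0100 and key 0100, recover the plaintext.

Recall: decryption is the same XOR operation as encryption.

Step 1: XOR ciphertext with key:
  Ciphertext: 0100
  Key:        0100
  XOR:        0000
Step 2: Plaintext = 0000 = 0 in decimal.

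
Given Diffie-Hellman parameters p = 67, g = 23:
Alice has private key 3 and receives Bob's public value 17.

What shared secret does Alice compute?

Step 1: s = B^a mod p = 17^3 mod 67.
  17^1 mod 67 = 17
  17^2 mod 67 = (17 * 17) mod 67 = 21
  17^3 mod 67 = (21 * 17) mod 67 = 22
Result: shared secret = 22.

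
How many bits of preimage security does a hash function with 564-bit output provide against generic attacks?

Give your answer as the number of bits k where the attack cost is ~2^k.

Step 1: The hash has a 564-bit output.
Step 2: Preimage resistance means: given a digest h(x), it should be infeasible to find any input that hashes to it.
With a 564-bit output there are 2^564 possible digests, so a generic brute-force preimage search costs about 2^564 evaluations.
Step 3: Security level = 564 bits.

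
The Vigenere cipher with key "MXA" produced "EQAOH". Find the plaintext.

Step 1: Extend key: MXAMX
Step 2: Decrypt each letter (c - k) mod 26:
  E(4) - M(12) = (4-12) mod 26 = 18 = S
  Q(16) - X(23) = (16-23) mod 26 = 19 = T
  A(0) - A(0) = (0-0) mod 26 = 0 = A
  O(14) - M(12) = (14-12) mod 26 = 2 = C
  H(7) - X(23) = (7-23) mod 26 = 10 = K
Plaintext: STACK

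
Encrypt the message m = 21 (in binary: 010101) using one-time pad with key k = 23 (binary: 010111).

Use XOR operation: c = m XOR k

Step 1: Write out the XOR operation bit by bit:
  Message: 010101
  Key:     010111
  XOR:     000010
Step 2: Convert to decimal: 000010 = 2.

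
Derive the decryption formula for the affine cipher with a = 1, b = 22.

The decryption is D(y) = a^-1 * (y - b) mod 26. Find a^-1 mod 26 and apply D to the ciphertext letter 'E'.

Step 1: Find a^-1, the modular inverse of 1 mod 26.
Step 2: We need 1 * a^-1 = 1 (mod 26).
Step 3: 1 * 1 = 1 = 0 * 26 + 1, so a^-1 = 1.
Step 4: D(y) = 1(y - 22) mod 26.
Step 5: Apply to 'E' (y = 4): D(4) = 1 * (4 - 22) mod 26 = 1 * -18 mod 26 = 8 -> 'I'.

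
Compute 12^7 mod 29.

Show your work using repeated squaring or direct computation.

Step 1: Compute 12^7 mod 29 step by step, reducing modulo 29 at each step.
  12^1 mod 29 = 12
  12^2 mod 29 = (12 * 12) mod 29 = 28
  12^3 mod 29 = (28 * 12) mod 29 = 17
  12^4 mod 29 = (17 * 12) mod 29 = 1
  12^5 mod 29 = (1 * 12) mod 29 = 12
  12^6 mod 29 = (12 * 12) mod 29 = 28
  12^7 mod 29 = (28 * 12) mod 29 = 17
Step 2: Result = 17.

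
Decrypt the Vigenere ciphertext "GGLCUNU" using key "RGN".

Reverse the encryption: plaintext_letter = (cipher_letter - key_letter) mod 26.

Step 1: Extend key: RGNRGNR
Step 2: Decrypt each letter (c - k) mod 26:
  G(6) - R(17) = (6-17) mod 26 = 15 = P
  G(6) - G(6) = (6-6) mod 26 = 0 = A
  L(11) - N(13) = (11-13) mod 26 = 24 = Y
  C(2) - R(17) = (2-17) mod 26 = 11 = L
  U(20) - G(6) = (20-6) mod 26 = 14 = O
  N(13) - N(13) = (13-13) mod 26 = 0 = A
  U(20) - R(17) = (20-17) mod 26 = 3 = D
Plaintext: PAYLOAD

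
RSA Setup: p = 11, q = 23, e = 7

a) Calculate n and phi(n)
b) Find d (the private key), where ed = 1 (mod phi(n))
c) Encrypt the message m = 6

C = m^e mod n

Step 1: n = 11 * 23 = 253.
Step 2: phi(n) = (11-1)(23-1) = 10 * 22 = 220.
Step 3: Find d = 7^(-1) mod 220 = 63.
  Verify: 7 * 63 = 441 = 1 (mod 220).
Step 4: C = 6^7 mod 253 = 118.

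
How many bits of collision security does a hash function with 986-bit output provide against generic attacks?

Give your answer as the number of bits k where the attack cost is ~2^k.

Step 1: The hash has a 986-bit output.
Step 2: Collision resistance means it should be infeasible to find any x != y with h(x) = h(y).
By the birthday bound, a generic collision search succeeds after about sqrt(2^986) = 2^(986/2) = 2^493 evaluations.
Step 3: Security level = 493 bits.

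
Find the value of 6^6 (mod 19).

Step 1: Compute 6^6 mod 19 step by step, reducing modulo 19 at each step.
  6^1 mod 19 = 6
  6^2 mod 19 = (6 * 6) mod 19 = 17
  6^3 mod 19 = (17 * 6) mod 19 = 7
  6^4 mod 19 = (7 * 6) mod 19 = 4
  6^5 mod 19 = (4 * 6) mod 19 = 5
  6^6 mod 19 = (5 * 6) mod 19 = 11
Step 2: Result = 11.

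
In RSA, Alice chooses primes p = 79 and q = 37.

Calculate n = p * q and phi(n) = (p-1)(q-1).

Step 1: n = p * q = 79 * 37 = 2923.
Step 2: phi(n) = (p-1)(q-1) = 78 * 36 = 2808.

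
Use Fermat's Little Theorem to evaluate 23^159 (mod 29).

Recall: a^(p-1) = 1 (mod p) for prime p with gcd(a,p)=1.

Step 1: Since 29 is prime, by Fermat's Little Theorem: 23^28 = 1 (mod 29).
Step 2: Reduce exponent: 159 mod 28 = 19.
Step 3: So 23^159 = 23^19 (mod 29).
Step 4: 23^19 mod 29 = 25.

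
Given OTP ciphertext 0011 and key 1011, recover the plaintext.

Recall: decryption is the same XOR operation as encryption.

Step 1: XOR ciphertext with key:
  Ciphertext: 0011
  Key:        1011
  XOR:        1000
Step 2: Plaintext = 1000 = 8 in decimal.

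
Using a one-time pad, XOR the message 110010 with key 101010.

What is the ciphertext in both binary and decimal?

Step 1: Write out the XOR operation bit by bit:
  Message: 110010
  Key:     101010
  XOR:     011000
Step 2: Convert to decimal: 011000 = 24.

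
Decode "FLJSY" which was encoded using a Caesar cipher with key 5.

Step 1: Reverse the shift by subtracting 5 from each letter position.
  F (position 5) -> position (5-5) mod 26 = 0 -> A
  L (position 11) -> position (11-5) mod 26 = 6 -> G
  J (position 9) -> position (9-5) mod 26 = 4 -> E
  S (position 18) -> position (18-5) mod 26 = 13 -> N
  Y (position 24) -> position (24-5) mod 26 = 19 -> T
Decrypted message: AGENT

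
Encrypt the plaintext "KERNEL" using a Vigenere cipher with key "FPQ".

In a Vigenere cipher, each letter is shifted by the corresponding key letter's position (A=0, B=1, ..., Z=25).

Step 1: Repeat key to match plaintext length:
  Plaintext: KERNEL
  Key:       FPQFPQ
Step 2: Encrypt each letter:
  K(10) + F(5) = (10+5) mod 26 = 15 = P
  E(4) + P(15) = (4+15) mod 26 = 19 = T
  R(17) + Q(16) = (17+16) mod 26 = 7 = H
  N(13) + F(5) = (13+5) mod 26 = 18 = S
  E(4) + P(15) = (4+15) mod 26 = 19 = T
  L(11) + Q(16) = (11+16) mod 26 = 1 = B
Ciphertext: PTHSTB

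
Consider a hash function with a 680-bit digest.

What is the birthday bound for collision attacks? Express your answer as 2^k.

Step 1: The birthday paradox gives collision probability ~50% after sqrt(2^n) = 2^(n/2) hashes.
Step 2: For 680-bit output: 2^(680/2) = 2^340.
Step 3: Approximately 2^340 hash computations needed.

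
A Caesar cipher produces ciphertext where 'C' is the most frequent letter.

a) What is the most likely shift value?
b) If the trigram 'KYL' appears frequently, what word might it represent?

Step 1: In English, 'E' is the most frequent letter (12.7%).
Step 2: The most frequent ciphertext letter is 'C' (position 2).
Step 3: Shift = (2 - 4) mod 26 = 24.
Step 4: Decrypt 'KYL' by shifting back 24:
  K -> M
  Y -> A
  L -> N
Step 5: 'KYL' decrypts to 'MAN'.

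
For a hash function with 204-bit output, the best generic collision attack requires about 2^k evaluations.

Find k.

Step 1: The hash has a 204-bit output.
Step 2: Collision resistance means it should be infeasible to find any x != y with h(x) = h(y).
By the birthday bound, a generic collision search succeeds after about sqrt(2^204) = 2^(204/2) = 2^102 evaluations.
Step 3: Security level = 102 bits.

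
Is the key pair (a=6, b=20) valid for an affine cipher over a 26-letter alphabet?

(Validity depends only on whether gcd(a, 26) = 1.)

Step 1: Compute gcd(6, 26).
Step 2: gcd(6, 26) = 2.
Since gcd = 2 != 1, 6 shares a common factor with 26, so it cannot be used.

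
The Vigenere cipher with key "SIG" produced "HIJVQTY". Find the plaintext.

Step 1: Extend key: SIGSIGS
Step 2: Decrypt each letter (c - k) mod 26:
  H(7) - S(18) = (7-18) mod 26 = 15 = P
  I(8) - I(8) = (8-8) mod 26 = 0 = A
  J(9) - G(6) = (9-6) mod 26 = 3 = D
  V(21) - S(18) = (21-18) mod 26 = 3 = D
  Q(16) - I(8) = (16-8) mod 26 = 8 = I
  T(19) - G(6) = (19-6) mod 26 = 13 = N
  Y(24) - S(18) = (24-18) mod 26 = 6 = G
Plaintext: PADDING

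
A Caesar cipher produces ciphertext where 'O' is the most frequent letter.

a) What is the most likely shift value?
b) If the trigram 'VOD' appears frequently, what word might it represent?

Step 1: In English, 'E' is the most frequent letter (12.7%).
Step 2: The most frequent ciphertext letter is 'O' (position 14).
Step 3: Shift = (14 - 4) mod 26 = 10.
Step 4: Decrypt 'VOD' by shifting back 10:
  V -> L
  O -> E
  D -> T
Step 5: 'VOD' decrypts to 'LET'.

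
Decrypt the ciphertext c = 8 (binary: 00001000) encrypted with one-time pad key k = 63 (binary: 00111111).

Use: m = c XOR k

Step 1: XOR ciphertext with key:
  Ciphertext: 00001000
  Key:        00111111
  XOR:        00110111
Step 2: Plaintext = 00110111 = 55 in decimal.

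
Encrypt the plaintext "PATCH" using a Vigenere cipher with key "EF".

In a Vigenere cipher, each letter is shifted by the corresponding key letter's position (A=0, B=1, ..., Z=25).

Step 1: Repeat key to match plaintext length:
  Plaintext: PATCH
  Key:       EFEFE
Step 2: Encrypt each letter:
  P(15) + E(4) = (15+4) mod 26 = 19 = T
  A(0) + F(5) = (0+5) mod 26 = 5 = F
  T(19) + E(4) = (19+4) mod 26 = 23 = X
  C(2) + F(5) = (2+5) mod 26 = 7 = H
  H(7) + E(4) = (7+4) mod 26 = 11 = L
Ciphertext: TFXHL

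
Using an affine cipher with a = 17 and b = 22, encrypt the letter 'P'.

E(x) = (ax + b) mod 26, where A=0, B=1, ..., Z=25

Step 1: Convert 'P' to number: x = 15.
Step 2: E(15) = (17 * 15 + 22) mod 26 = 277 mod 26 = 17.
Step 3: Convert 17 back to letter: R.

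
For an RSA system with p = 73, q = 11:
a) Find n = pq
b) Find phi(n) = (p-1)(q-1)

Step 1: n = p * q = 73 * 11 = 803.
Step 2: phi(n) = (p-1)(q-1) = 72 * 10 = 720.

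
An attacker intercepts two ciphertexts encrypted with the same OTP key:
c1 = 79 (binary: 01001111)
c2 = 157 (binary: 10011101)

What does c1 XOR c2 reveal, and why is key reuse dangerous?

Step 1: c1 XOR c2 = (m1 XOR k) XOR (m2 XOR k).
Step 2: By XOR associativity/commutativity: = m1 XOR m2 XOR k XOR k = m1 XOR m2.
Step 3: 01001111 XOR 10011101 = 11010010 = 210.
Step 4: The key cancels out! An attacker learns m1 XOR m2 = 210, revealing the relationship between plaintexts.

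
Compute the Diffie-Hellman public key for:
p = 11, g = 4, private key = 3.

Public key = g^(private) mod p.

Step 1: A = g^a mod p = 4^3 mod 11.
  4^1 mod 11 = 4
  4^2 mod 11 = (4 * 4) mod 11 = 5
  4^3 mod 11 = (5 * 4) mod 11 = 9
Result: A = 9.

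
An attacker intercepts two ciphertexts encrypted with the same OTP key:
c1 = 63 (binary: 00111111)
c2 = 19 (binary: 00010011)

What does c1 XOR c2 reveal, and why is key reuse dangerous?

Step 1: c1 XOR c2 = (m1 XOR k) XOR (m2 XOR k).
Step 2: By XOR associativity/commutativity: = m1 XOR m2 XOR k XOR k = m1 XOR m2.
Step 3: 00111111 XOR 00010011 = 00101100 = 44.
Step 4: The key cancels out! An attacker learns m1 XOR m2 = 44, revealing the relationship between plaintexts.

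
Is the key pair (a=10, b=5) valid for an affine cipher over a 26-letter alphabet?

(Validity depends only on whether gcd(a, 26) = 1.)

Step 1: Compute gcd(10, 26).
Step 2: gcd(10, 26) = 2.
Since gcd = 2 != 1, 10 shares a common factor with 26, so it cannot be used.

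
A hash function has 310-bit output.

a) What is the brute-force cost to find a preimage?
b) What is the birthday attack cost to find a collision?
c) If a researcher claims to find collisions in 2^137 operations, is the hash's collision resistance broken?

Step 1: Preimage resistance requires brute-force of 2^310 operations.
Step 2: Collision resistance (birthday bound) = 2^(310/2) = 2^155.
Step 3: The claimed attack costs 2^137 operations.
Step 4: Since 2^137 < 2^155, the claimed attack beats the generic birthday bound, so collision resistance is broken.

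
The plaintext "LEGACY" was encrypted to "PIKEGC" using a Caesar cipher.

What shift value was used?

Step 1: Compare first letters: L (position 11) -> P (position 15).
Step 2: Shift = (15 - 11) mod 26 = 4.
The shift value is 4.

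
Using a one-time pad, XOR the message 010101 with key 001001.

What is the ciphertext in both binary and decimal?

Step 1: Write out the XOR operation bit by bit:
  Message: 010101
  Key:     001001
  XOR:     011100
Step 2: Convert to decimal: 011100 = 28.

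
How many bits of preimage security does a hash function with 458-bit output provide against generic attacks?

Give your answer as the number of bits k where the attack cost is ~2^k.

Step 1: The hash has a 458-bit output.
Step 2: Preimage resistance means: given a digest h(x), it should be infeasible to find any input that hashes to it.
With a 458-bit output there are 2^458 possible digests, so a generic brute-force preimage search costs about 2^458 evaluations.
Step 3: Security level = 458 bits.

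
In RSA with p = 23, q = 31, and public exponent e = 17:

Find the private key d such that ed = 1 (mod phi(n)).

Step 1: n = 23 * 31 = 713.
Step 2: phi(n) = 22 * 30 = 660.
Step 3: Find d such that 17 * d = 1 (mod 660).
Step 4: d = 17^(-1) mod 660 = 233.
Verification: 17 * 233 = 3961 = 6 * 660 + 1.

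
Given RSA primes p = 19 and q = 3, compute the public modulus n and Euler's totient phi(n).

Step 1: n = p * q = 19 * 3 = 57.
Step 2: phi(n) = (p-1)(q-1) = 18 * 2 = 36.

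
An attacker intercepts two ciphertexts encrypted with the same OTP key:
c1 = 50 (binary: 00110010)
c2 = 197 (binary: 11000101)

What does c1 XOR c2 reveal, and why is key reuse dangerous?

Step 1: c1 XOR c2 = (m1 XOR k) XOR (m2 XOR k).
Step 2: By XOR associativity/commutativity: = m1 XOR m2 XOR k XOR k = m1 XOR m2.
Step 3: 00110010 XOR 11000101 = 11110111 = 247.
Step 4: The key cancels out! An attacker learns m1 XOR m2 = 247, revealing the relationship between plaintexts.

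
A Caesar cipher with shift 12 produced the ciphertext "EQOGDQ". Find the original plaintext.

Step 1: Reverse the shift by subtracting 12 from each letter position.
  E (position 4) -> position (4-12) mod 26 = 18 -> S
  Q (position 16) -> position (16-12) mod 26 = 4 -> E
  O (position 14) -> position (14-12) mod 26 = 2 -> C
  G (position 6) -> position (6-12) mod 26 = 20 -> U
  D (position 3) -> position (3-12) mod 26 = 17 -> R
  Q (position 16) -> position (16-12) mod 26 = 4 -> E
Decrypted message: SECURE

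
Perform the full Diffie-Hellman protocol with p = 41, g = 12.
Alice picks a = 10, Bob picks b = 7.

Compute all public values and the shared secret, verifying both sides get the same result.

Step 1: A = g^a mod p = 12^10 mod 41 = 9.
Step 2: B = g^b mod p = 12^7 mod 41 = 22.
Step 3: Alice computes s = B^a mod p = 22^10 mod 41 = 32.
Step 4: Bob computes s = A^b mod p = 9^7 mod 41 = 32.
Both sides agree: shared secret = 32.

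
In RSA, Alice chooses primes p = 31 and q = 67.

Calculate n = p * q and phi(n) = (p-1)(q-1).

Step 1: n = p * q = 31 * 67 = 2077.
Step 2: phi(n) = (p-1)(q-1) = 30 * 66 = 1980.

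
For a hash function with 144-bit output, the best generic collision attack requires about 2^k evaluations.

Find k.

Step 1: The hash has a 144-bit output.
Step 2: Collision resistance means it should be infeasible to find any x != y with h(x) = h(y).
By the birthday bound, a generic collision search succeeds after about sqrt(2^144) = 2^(144/2) = 2^72 evaluations.
Step 3: Security level = 72 bits.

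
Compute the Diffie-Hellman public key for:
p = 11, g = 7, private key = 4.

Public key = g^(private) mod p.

Step 1: A = g^a mod p = 7^4 mod 11.
  7^1 mod 11 = 7
  7^2 mod 11 = (7 * 7) mod 11 = 5
  7^3 mod 11 = (5 * 7) mod 11 = 2
  7^4 mod 11 = (2 * 7) mod 11 = 3
Result: A = 3.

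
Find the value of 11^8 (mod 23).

Step 1: Compute 11^8 mod 23 step by step, reducing modulo 23 at each step.
  11^1 mod 23 = 11
  11^2 mod 23 = (11 * 11) mod 23 = 6
  11^3 mod 23 = (6 * 11) mod 23 = 20
  11^4 mod 23 = (20 * 11) mod 23 = 13
  11^5 mod 23 = (13 * 11) mod 23 = 5
  11^6 mod 23 = (5 * 11) mod 23 = 9
  11^7 mod 23 = (9 * 11) mod 23 = 7
  11^8 mod 23 = (7 * 11) mod 23 = 8
Step 2: Result = 8.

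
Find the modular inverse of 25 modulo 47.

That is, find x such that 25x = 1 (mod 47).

Step 1: We need x such that 25 * x = 1 (mod 47).
Step 2: Using the extended Euclidean algorithm or trial:
  25 * 32 = 800 = 17 * 47 + 1.
Step 3: Since 800 mod 47 = 1, the inverse is x = 32.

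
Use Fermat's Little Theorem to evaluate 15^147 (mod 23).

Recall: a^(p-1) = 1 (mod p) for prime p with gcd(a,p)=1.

Step 1: Since 23 is prime, by Fermat's Little Theorem: 15^22 = 1 (mod 23).
Step 2: Reduce exponent: 147 mod 22 = 15.
Step 3: So 15^147 = 15^15 (mod 23).
Step 4: 15^15 mod 23 = 21.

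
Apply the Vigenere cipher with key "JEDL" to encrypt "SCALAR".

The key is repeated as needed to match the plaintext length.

Step 1: Repeat key to match plaintext length:
  Plaintext: SCALAR
  Key:       JEDLJE
Step 2: Encrypt each letter:
  S(18) + J(9) = (18+9) mod 26 = 1 = B
  C(2) + E(4) = (2+4) mod 26 = 6 = G
  A(0) + D(3) = (0+3) mod 26 = 3 = D
  L(11) + L(11) = (11+11) mod 26 = 22 = W
  A(0) + J(9) = (0+9) mod 26 = 9 = J
  R(17) + E(4) = (17+4) mod 26 = 21 = V
Ciphertext: BGDWJV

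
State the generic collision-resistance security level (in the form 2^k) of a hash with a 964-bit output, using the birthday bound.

Step 1: The birthday paradox gives collision probability ~50% after sqrt(2^n) = 2^(n/2) hashes.
Step 2: For 964-bit output: 2^(964/2) = 2^482.
Step 3: Approximately 2^482 hash computations needed.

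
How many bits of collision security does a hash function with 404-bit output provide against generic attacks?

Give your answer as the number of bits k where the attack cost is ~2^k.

Step 1: The hash has a 404-bit output.
Step 2: Collision resistance means it should be infeasible to find any x != y with h(x) = h(y).
By the birthday bound, a generic collision search succeeds after about sqrt(2^404) = 2^(404/2) = 2^202 evaluations.
Step 3: Security level = 202 bits.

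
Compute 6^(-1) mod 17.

Step 1: We need x such that 6 * x = 1 (mod 17).
Step 2: Using the extended Euclidean algorithm or trial:
  6 * 3 = 18 = 1 * 17 + 1.
Step 3: Since 18 mod 17 = 1, the inverse is x = 3.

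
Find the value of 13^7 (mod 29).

Step 1: Compute 13^7 mod 29 step by step, reducing modulo 29 at each step.
  13^1 mod 29 = 13
  13^2 mod 29 = (13 * 13) mod 29 = 24
  13^3 mod 29 = (24 * 13) mod 29 = 22
  13^4 mod 29 = (22 * 13) mod 29 = 25
  13^5 mod 29 = (25 * 13) mod 29 = 6
  13^6 mod 29 = (6 * 13) mod 29 = 20
  13^7 mod 29 = (20 * 13) mod 29 = 28
Step 2: Result = 28.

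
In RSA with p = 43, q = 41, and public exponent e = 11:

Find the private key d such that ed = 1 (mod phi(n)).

Step 1: n = 43 * 41 = 1763.
Step 2: phi(n) = 42 * 40 = 1680.
Step 3: Find d such that 11 * d = 1 (mod 1680).
Step 4: d = 11^(-1) mod 1680 = 611.
Verification: 11 * 611 = 6721 = 4 * 1680 + 1.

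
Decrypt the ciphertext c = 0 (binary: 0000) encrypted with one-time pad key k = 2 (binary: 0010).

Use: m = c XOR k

Step 1: XOR ciphertext with key:
  Ciphertext: 0000
  Key:        0010
  XOR:        0010
Step 2: Plaintext = 0010 = 2 in decimal.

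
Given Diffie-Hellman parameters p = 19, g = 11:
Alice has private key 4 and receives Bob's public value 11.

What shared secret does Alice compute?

Step 1: s = B^a mod p = 11^4 mod 19.
  11^1 mod 19 = 11
  11^2 mod 19 = (11 * 11) mod 19 = 7
  11^3 mod 19 = (7 * 11) mod 19 = 1
  11^4 mod 19 = (1 * 11) mod 19 = 11
Result: shared secret = 11.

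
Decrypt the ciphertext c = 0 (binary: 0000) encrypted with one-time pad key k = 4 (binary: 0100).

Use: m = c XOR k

Step 1: XOR ciphertext with key:
  Ciphertext: 0000
  Key:        0100
  XOR:        0100
Step 2: Plaintext = 0100 = 4 in decimal.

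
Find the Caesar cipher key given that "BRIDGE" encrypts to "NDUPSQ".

Step 1: Compare first letters: B (position 1) -> N (position 13).
Step 2: Shift = (13 - 1) mod 26 = 12.
The shift value is 12.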